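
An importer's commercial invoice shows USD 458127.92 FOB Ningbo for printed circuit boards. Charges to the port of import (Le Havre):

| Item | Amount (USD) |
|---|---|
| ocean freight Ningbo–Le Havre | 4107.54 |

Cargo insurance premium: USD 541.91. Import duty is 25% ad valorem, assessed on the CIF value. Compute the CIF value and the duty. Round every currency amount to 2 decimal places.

CIF value: USD 462777.37; import duty: USD 115694.34

CIF = FOB price + freight + insurance
CIF = 458127.92 + 4107.54 + 541.91 = 462777.37
Import duty = 462777.37 × 25% = 115694.34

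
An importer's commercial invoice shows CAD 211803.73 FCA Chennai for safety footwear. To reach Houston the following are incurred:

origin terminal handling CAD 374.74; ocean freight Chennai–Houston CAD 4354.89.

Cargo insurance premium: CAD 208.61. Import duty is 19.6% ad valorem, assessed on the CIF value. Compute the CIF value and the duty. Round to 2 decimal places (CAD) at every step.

CIF value: CAD 216741.97; import duty: CAD 42481.43

CIF = FCA price + pre-shipment costs + freight + insurance
CIF = 211803.73 + 374.74 + 4354.89 + 208.61 = 216741.97
Import duty = 216741.97 × 19.6% = 42481.43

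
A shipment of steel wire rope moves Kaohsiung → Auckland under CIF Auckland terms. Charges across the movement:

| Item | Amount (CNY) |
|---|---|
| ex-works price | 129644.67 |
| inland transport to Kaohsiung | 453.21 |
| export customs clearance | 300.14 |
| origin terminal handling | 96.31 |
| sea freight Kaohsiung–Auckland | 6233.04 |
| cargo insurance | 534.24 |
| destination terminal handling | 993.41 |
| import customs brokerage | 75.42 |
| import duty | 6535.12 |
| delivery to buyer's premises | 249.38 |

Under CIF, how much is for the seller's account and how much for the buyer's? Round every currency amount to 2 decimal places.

CIF: the seller pays costs through ocean freight and marine insurance to the destination port.
Seller's account: goods 129644.67 + inland to port 453.21 + export clearance 300.14 + origin terminal 96.31 + freight 6233.04 + insurance 534.24 = 137261.61
Buyer's account: destination terminal 993.41 + brokerage 75.42 + duty 6535.12 + delivery 249.38 = 7853.33

Seller: CNY 137261.61; buyer: CNY 7853.33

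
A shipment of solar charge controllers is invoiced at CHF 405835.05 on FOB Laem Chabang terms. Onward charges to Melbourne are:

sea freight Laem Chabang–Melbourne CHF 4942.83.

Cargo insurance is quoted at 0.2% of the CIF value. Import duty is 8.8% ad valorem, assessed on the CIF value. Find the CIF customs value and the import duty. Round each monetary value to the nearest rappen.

CIF value: CHF 411601.08; import duty: CHF 36220.90

Let C be the CIF value. C = FOB price + freight + 0.2% × C
C − 0.2% × C = 405835.05 + 4942.83
0.998 × C = 410777.88
C = 410777.88 / 0.998 = 411601.08
Insurance premium = 0.2% × 411601.08 = 823.20
Import duty = 411601.08 × 8.8% = 36220.90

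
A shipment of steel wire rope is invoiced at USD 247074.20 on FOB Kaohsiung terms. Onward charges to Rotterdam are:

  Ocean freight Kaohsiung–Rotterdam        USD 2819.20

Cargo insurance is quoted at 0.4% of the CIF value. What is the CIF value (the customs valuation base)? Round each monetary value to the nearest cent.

Let C be the CIF value. C = FOB price + freight + 0.4% × C
C − 0.4% × C = 247074.20 + 2819.20
0.996 × C = 249893.40
C = 249893.40 / 0.996 = 250896.99
Insurance premium = 0.4% × 250896.99 = 1003.59

CIF value: USD 250896.99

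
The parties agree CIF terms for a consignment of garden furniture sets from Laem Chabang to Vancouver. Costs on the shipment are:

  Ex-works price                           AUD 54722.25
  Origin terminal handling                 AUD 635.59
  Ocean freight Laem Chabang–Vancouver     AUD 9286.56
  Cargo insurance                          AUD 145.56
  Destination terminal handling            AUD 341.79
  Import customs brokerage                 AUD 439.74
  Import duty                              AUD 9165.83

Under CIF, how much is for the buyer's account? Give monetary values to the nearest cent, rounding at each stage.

CIF: the seller pays costs through ocean freight and marine insurance to the destination port.
Seller's account: goods 54722.25 + origin terminal 635.59 + freight 9286.56 + insurance 145.56 = 64789.96
Buyer's account: destination terminal 341.79 + brokerage 439.74 + duty 9165.83 = 9947.36

Buyer's account: AUD 9947.36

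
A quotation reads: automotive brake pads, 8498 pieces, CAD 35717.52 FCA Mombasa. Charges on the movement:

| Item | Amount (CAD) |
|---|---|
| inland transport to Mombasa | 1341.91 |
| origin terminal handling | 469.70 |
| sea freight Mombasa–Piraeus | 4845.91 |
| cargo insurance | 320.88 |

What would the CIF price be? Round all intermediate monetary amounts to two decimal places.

Not relevant to the conversion: inland to port — on the seller under both FCA and CIF; already in the FCA price and stays in the CIF price.
From FCA to CIF, the seller additionally bears: origin terminal, freight, insurance.
CIF price = 35717.52 + 469.70 + 4845.91 + 320.88 = 41354.01

CIF price: CAD 41354.01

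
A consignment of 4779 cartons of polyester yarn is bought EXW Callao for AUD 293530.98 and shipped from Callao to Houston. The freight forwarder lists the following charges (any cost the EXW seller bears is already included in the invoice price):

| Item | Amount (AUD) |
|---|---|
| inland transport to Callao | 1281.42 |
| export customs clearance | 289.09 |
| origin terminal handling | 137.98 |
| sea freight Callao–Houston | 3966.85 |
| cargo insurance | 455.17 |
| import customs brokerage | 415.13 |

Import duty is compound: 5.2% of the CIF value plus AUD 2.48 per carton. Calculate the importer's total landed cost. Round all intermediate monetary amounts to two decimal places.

Total landed cost: AUD 327510.94

EXW: the seller makes goods available at their premises; the buyer bears all onward costs.
CIF value = EXW price + inland to port + export clearance + origin terminal + freight + insurance = 293530.98 + 1281.42 + 289.09 + 137.98 + 3966.85 + 455.17 = 299661.49
Ad valorem component: 299661.49 × 5.2% = 15582.40
Specific component: 4779 × 2.48 = 11851.92
Import duty = 15582.40 + 11851.92 = 27434.32
Buyer bears: inland to port 1281.42 + export clearance 289.09 + origin terminal 137.98 + freight 3966.85 + insurance 455.17 + brokerage 415.13 + duty 27434.32 = 33979.96
Landed cost = invoice 293530.98 + 33979.96 = 327510.94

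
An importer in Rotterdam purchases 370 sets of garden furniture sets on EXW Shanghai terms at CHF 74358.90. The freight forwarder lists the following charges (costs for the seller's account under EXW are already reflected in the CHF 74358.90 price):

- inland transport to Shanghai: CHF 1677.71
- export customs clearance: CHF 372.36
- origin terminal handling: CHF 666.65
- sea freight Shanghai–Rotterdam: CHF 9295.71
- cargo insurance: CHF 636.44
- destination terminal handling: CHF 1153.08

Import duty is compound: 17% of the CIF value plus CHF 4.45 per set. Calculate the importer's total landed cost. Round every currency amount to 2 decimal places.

EXW: the seller makes goods available at their premises; the buyer bears all onward costs.
CIF value = EXW price + inland to port + export clearance + origin terminal + freight + insurance = 74358.90 + 1677.71 + 372.36 + 666.65 + 9295.71 + 636.44 = 87007.77
Ad valorem component: 87007.77 × 17% = 14791.32
Specific component: 370 × 4.45 = 1646.50
Import duty = 14791.32 + 1646.50 = 16437.82
Buyer bears: inland to port 1677.71 + export clearance 372.36 + origin terminal 666.65 + freight 9295.71 + insurance 636.44 + destination terminal 1153.08 + duty 16437.82 = 30239.77
Landed cost = invoice 74358.90 + 30239.77 = 104598.67

Total landed cost: CHF 104598.67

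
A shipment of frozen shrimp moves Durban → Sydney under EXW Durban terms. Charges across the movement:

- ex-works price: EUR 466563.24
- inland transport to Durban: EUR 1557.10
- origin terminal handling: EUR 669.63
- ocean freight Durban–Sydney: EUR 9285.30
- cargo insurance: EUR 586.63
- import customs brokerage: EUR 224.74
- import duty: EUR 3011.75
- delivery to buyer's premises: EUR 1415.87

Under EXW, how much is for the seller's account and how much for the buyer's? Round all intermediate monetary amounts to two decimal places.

EXW: the seller makes goods available at their premises; the buyer bears all onward costs.
Seller's account: goods 466563.24 = 466563.24
Buyer's account: inland to port 1557.10 + origin terminal 669.63 + freight 9285.30 + insurance 586.63 + brokerage 224.74 + duty 3011.75 + delivery 1415.87 = 16751.02

Seller: EUR 466563.24; buyer: EUR 16751.02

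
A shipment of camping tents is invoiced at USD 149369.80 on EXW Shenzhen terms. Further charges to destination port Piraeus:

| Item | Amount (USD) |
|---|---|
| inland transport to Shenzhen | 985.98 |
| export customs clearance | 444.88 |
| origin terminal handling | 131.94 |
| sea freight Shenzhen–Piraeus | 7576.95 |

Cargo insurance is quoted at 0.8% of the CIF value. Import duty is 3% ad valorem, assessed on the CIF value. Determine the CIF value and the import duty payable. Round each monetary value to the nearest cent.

CIF value: USD 159787.85; import duty: USD 4793.64

Let C be the CIF value. C = EXW price + pre-shipment costs + freight + 0.8% × C
C − 0.8% × C = 149369.80 + 985.98 + 444.88 + 131.94 + 7576.95
0.992 × C = 158509.55
C = 158509.55 / 0.992 = 159787.85
Insurance premium = 0.8% × 159787.85 = 1278.30
Import duty = 159787.85 × 3% = 4793.64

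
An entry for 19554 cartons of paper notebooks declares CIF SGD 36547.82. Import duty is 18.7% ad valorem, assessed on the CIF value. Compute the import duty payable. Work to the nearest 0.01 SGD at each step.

Import duty: SGD 6834.44

Import duty = 36547.82 × 18.7% = 6834.44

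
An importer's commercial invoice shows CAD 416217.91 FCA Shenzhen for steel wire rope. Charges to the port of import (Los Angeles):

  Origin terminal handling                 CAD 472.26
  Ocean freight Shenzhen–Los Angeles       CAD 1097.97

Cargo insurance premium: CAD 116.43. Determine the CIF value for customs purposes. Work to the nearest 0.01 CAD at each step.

CIF value: CAD 417904.57

CIF = FCA price + pre-shipment costs + freight + insurance
CIF = 416217.91 + 472.26 + 1097.97 + 116.43 = 417904.57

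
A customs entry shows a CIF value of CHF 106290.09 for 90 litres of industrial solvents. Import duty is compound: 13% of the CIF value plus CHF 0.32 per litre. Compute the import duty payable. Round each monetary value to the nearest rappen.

Ad valorem component: 106290.09 × 13% = 13817.71
Specific component: 90 × 0.32 = 28.80
Import duty = 13817.71 + 28.80 = 13846.51

Import duty: CHF 13846.51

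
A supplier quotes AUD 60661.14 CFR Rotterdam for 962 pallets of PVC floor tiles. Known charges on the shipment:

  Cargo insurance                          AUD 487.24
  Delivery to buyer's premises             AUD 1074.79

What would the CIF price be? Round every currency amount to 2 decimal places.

Not relevant to the conversion: delivery — on the buyer under both terms; not part of either seller's price.
From CFR to CIF, the seller additionally bears: insurance.
CIF price = 60661.14 + 487.24 = 61148.38

CIF price: AUD 61148.38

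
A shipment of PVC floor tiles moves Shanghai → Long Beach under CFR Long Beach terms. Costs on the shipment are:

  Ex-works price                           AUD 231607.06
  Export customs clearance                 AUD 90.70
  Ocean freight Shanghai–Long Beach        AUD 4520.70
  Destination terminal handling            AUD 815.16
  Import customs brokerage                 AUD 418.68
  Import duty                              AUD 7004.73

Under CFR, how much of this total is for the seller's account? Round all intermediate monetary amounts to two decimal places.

Seller's account: AUD 236218.46

CFR: the seller pays costs through ocean freight to the destination port, but not insurance.
Seller's account: goods 231607.06 + export clearance 90.70 + freight 4520.70 = 236218.46
Buyer's account: destination terminal 815.16 + brokerage 418.68 + duty 7004.73 = 8238.57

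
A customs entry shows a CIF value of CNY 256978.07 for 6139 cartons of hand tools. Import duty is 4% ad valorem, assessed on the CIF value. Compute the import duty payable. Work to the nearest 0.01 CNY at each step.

Import duty = 256978.07 × 4% = 10279.12

Import duty: CNY 10279.12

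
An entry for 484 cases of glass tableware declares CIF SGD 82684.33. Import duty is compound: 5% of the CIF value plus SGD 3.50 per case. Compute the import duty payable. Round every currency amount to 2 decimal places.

Ad valorem component: 82684.33 × 5% = 4134.22
Specific component: 484 × 3.50 = 1694.00
Import duty = 4134.22 + 1694.00 = 5828.22

Import duty: SGD 5828.22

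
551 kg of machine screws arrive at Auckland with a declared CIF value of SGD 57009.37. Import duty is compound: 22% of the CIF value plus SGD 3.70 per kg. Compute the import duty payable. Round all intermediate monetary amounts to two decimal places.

Ad valorem component: 57009.37 × 22% = 12542.06
Specific component: 551 × 3.70 = 2038.70
Import duty = 12542.06 + 2038.70 = 14580.76

Import duty: SGD 14580.76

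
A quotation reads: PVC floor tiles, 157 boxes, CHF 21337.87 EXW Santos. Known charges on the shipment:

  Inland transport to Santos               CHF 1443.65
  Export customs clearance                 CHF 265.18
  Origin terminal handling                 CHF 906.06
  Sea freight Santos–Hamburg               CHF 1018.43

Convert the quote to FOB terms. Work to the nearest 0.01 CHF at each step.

FOB price: CHF 23952.76

Not relevant to the conversion: freight — on the buyer under both terms; not part of either seller's price.
From EXW to FOB, the seller additionally bears: inland to port, export clearance, origin terminal.
FOB price = 21337.87 + 1443.65 + 265.18 + 906.06 = 23952.76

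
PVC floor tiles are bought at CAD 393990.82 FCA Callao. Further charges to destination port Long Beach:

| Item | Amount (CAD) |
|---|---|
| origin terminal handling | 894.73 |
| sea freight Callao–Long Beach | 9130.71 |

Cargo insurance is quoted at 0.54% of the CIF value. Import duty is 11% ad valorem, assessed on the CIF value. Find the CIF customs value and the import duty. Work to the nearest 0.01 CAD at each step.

CIF value: CAD 406209.79; import duty: CAD 44683.08

Let C be the CIF value. C = FCA price + pre-shipment costs + freight + 0.54% × C
C − 0.54% × C = 393990.82 + 894.73 + 9130.71
0.9946 × C = 404016.26
C = 404016.26 / 0.9946 = 406209.79
Insurance premium = 0.54% × 406209.79 = 2193.53
Import duty = 406209.79 × 11% = 44683.08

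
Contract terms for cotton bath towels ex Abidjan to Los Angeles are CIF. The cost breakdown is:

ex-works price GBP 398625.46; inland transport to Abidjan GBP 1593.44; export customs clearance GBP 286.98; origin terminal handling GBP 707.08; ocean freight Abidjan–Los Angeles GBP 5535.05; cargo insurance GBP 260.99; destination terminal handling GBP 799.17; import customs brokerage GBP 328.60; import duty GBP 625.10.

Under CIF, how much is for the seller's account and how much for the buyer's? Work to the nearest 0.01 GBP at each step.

Seller: GBP 407009.00; buyer: GBP 1752.87

CIF: the seller pays costs through ocean freight and marine insurance to the destination port.
Seller's account: goods 398625.46 + inland to port 1593.44 + export clearance 286.98 + origin terminal 707.08 + freight 5535.05 + insurance 260.99 = 407009.00
Buyer's account: destination terminal 799.17 + brokerage 328.60 + duty 625.10 = 1752.87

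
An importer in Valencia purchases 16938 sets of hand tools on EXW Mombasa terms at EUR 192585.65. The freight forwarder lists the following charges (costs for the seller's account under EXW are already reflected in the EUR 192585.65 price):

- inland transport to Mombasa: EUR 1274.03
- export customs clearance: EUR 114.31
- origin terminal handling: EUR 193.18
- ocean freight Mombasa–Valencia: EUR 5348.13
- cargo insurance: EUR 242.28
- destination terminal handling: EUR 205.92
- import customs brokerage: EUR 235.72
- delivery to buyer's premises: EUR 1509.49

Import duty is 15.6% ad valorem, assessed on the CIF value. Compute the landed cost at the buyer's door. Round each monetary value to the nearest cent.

Total landed cost: EUR 232870.89

EXW: the seller makes goods available at their premises; the buyer bears all onward costs.
CIF value = EXW price + inland to port + export clearance + origin terminal + freight + insurance = 192585.65 + 1274.03 + 114.31 + 193.18 + 5348.13 + 242.28 = 199757.58
Import duty = 199757.58 × 15.6% = 31162.18
Buyer bears: inland to port 1274.03 + export clearance 114.31 + origin terminal 193.18 + freight 5348.13 + insurance 242.28 + destination terminal 205.92 + brokerage 235.72 + delivery 1509.49 + duty 31162.18 = 40285.24
Landed cost = invoice 192585.65 + 40285.24 = 232870.89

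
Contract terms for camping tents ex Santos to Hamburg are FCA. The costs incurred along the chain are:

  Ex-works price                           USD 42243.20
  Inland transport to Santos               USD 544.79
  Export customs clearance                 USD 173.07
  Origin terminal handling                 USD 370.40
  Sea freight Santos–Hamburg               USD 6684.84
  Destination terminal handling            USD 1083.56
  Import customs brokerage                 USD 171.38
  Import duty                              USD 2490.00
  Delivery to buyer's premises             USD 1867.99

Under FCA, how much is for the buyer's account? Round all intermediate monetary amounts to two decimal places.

Buyer's account: USD 12668.17

FCA: the seller delivers export-cleared goods to the carrier; the buyer bears costs from that point.
Seller's account: goods 42243.20 + inland to port 544.79 + export clearance 173.07 = 42961.06
Buyer's account: origin terminal 370.40 + freight 6684.84 + destination terminal 1083.56 + brokerage 171.38 + duty 2490.00 + delivery 1867.99 = 12668.17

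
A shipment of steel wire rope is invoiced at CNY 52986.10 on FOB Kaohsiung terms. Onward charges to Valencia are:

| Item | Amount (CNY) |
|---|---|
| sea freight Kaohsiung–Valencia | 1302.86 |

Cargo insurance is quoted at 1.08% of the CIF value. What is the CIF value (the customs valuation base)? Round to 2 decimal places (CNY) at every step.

CIF value: CNY 54881.68

Let C be the CIF value. C = FOB price + freight + 1.08% × C
C − 1.08% × C = 52986.10 + 1302.86
0.9892 × C = 54288.96
C = 54288.96 / 0.9892 = 54881.68
Insurance premium = 1.08% × 54881.68 = 592.72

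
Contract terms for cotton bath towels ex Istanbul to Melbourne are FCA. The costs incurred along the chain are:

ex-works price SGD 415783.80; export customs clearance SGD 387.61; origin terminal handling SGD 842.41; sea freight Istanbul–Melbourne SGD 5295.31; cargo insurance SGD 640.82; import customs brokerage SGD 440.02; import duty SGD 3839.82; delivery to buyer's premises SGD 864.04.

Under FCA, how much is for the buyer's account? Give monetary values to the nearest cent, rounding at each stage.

Buyer's account: SGD 11922.42

FCA: the seller delivers export-cleared goods to the carrier; the buyer bears costs from that point.
Seller's account: goods 415783.80 + export clearance 387.61 = 416171.41
Buyer's account: origin terminal 842.41 + freight 5295.31 + insurance 640.82 + brokerage 440.02 + duty 3839.82 + delivery 864.04 = 11922.42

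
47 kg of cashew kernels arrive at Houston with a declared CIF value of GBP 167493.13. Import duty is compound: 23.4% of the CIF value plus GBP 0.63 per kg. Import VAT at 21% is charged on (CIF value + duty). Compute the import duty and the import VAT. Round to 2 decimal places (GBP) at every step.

Ad valorem component: 167493.13 × 23.4% = 39193.39
Specific component: 47 × 0.63 = 29.61
Import duty = 39193.39 + 29.61 = 39223.00
VAT base = CIF + duty = 167493.13 + 39223.00 = 206716.13
Import VAT = 206716.13 × 21% = 43410.39

Import duty: GBP 39223.00; import VAT: GBP 43410.39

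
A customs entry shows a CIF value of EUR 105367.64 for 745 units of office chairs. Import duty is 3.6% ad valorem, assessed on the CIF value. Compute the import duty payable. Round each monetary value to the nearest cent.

Import duty = 105367.64 × 3.6% = 3793.24

Import duty: EUR 3793.24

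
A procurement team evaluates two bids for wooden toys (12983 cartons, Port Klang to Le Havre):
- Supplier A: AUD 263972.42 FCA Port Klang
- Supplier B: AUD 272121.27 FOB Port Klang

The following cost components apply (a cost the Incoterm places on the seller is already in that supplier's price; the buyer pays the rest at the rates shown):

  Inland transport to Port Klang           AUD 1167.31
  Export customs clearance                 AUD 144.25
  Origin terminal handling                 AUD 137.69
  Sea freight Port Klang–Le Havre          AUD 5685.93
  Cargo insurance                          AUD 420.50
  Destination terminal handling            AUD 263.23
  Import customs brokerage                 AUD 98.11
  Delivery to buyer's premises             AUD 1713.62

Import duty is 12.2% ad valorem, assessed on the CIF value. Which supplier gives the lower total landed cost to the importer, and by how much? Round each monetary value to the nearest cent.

Supplier A (FCA):
CIF value = FCA price + origin terminal + freight + insurance = 263972.42 + 137.69 + 5685.93 + 420.50 = 270216.54
Import duty = 270216.54 × 12.2% = 32966.42
Buyer bears (A): 137.69 + 5685.93 + 420.50 + 263.23 + 98.11 + 1713.62 = 8319.08
Landed cost (A) = invoice 263972.42 + 8319.08 + duty 32966.42 = 305257.92
Supplier B (FOB):
CIF value = FOB price + freight + insurance = 272121.27 + 5685.93 + 420.50 = 278227.70
Import duty = 278227.70 × 12.2% = 33943.78
Buyer bears (B): 5685.93 + 420.50 + 263.23 + 98.11 + 1713.62 = 8181.39
Landed cost (B) = invoice 272121.27 + 8181.39 + duty 33943.78 = 314246.44
Difference = |305257.92 − 314246.44| = 8988.52

Supplier A is cheaper by AUD 8988.52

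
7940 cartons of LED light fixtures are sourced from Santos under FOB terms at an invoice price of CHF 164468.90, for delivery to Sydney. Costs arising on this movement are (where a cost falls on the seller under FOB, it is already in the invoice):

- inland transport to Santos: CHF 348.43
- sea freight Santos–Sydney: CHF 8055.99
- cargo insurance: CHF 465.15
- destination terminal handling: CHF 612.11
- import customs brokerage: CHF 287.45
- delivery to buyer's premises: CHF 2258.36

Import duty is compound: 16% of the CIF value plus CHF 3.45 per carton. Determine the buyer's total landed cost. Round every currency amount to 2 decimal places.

Total landed cost: CHF 231219.37

FOB: the seller bears costs until goods are on board at the origin port; the buyer bears freight, insurance and all costs thereafter.
Already in the invoice (seller's account under FOB): inland to port — exclude.
CIF value = FOB price + freight + insurance = 164468.90 + 8055.99 + 465.15 = 172990.04
Ad valorem component: 172990.04 × 16% = 27678.41
Specific component: 7940 × 3.45 = 27393.00
Import duty = 27678.41 + 27393.00 = 55071.41
Buyer bears: freight 8055.99 + insurance 465.15 + destination terminal 612.11 + brokerage 287.45 + delivery 2258.36 + duty 55071.41 = 66750.47
Landed cost = invoice 164468.90 + 66750.47 = 231219.37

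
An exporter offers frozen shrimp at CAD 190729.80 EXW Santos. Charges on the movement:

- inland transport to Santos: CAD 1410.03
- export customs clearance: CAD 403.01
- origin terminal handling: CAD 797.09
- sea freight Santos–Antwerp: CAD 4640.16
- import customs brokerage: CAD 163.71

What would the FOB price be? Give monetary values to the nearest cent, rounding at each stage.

Not relevant to the conversion: freight, brokerage — on the buyer under both terms; not part of either seller's price.
From EXW to FOB, the seller additionally bears: inland to port, export clearance, origin terminal.
FOB price = 190729.80 + 1410.03 + 403.01 + 797.09 = 193339.93

FOB price: CAD 193339.93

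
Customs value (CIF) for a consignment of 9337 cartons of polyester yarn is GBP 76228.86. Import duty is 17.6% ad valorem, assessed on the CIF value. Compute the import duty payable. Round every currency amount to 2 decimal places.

Import duty = 76228.86 × 17.6% = 13416.28

Import duty: GBP 13416.28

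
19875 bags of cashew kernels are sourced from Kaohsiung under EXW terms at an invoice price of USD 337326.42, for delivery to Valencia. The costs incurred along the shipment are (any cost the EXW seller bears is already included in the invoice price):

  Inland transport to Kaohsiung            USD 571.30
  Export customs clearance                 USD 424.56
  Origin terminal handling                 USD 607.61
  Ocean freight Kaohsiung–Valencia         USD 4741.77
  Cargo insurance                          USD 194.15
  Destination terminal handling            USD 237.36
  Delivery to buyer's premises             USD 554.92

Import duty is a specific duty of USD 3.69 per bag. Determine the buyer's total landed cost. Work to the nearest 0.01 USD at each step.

Total landed cost: USD 417996.84

EXW: the seller makes goods available at their premises; the buyer bears all onward costs.
CIF value = EXW price + inland to port + export clearance + origin terminal + freight + insurance = 337326.42 + 571.30 + 424.56 + 607.61 + 4741.77 + 194.15 = 343865.81
Import duty = 19875 × 3.69 = 73338.75
Buyer bears: inland to port 571.30 + export clearance 424.56 + origin terminal 607.61 + freight 4741.77 + insurance 194.15 + destination terminal 237.36 + delivery 554.92 + duty 73338.75 = 80670.42
Landed cost = invoice 337326.42 + 80670.42 = 417996.84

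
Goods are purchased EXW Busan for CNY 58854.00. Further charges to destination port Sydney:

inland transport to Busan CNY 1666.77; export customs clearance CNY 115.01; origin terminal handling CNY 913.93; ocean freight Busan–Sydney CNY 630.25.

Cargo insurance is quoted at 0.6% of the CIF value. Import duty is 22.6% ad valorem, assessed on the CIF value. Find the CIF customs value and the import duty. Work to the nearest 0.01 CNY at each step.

Let C be the CIF value. C = EXW price + pre-shipment costs + freight + 0.6% × C
C − 0.6% × C = 58854.00 + 1666.77 + 115.01 + 913.93 + 630.25
0.994 × C = 62179.96
C = 62179.96 / 0.994 = 62555.29
Insurance premium = 0.6% × 62555.29 = 375.33
Import duty = 62555.29 × 22.6% = 14137.50

CIF value: CNY 62555.29; import duty: CNY 14137.50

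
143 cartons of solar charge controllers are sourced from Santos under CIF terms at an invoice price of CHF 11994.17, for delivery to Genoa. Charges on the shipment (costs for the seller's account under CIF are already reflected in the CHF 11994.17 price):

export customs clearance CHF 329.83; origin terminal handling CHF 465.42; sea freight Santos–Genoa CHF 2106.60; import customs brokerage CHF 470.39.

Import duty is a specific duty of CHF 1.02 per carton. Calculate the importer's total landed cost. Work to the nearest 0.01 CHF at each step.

Total landed cost: CHF 12610.42

CIF: the seller pays costs through ocean freight and marine insurance to the destination port.
Already in the invoice (seller's account under CIF): export clearance, origin terminal, freight — exclude.
The CIF price already equals the CIF value: 11994.17
Import duty = 143 × 1.02 = 145.86
Buyer bears: brokerage 470.39 + duty 145.86 = 616.25
Landed cost = invoice 11994.17 + 616.25 = 12610.42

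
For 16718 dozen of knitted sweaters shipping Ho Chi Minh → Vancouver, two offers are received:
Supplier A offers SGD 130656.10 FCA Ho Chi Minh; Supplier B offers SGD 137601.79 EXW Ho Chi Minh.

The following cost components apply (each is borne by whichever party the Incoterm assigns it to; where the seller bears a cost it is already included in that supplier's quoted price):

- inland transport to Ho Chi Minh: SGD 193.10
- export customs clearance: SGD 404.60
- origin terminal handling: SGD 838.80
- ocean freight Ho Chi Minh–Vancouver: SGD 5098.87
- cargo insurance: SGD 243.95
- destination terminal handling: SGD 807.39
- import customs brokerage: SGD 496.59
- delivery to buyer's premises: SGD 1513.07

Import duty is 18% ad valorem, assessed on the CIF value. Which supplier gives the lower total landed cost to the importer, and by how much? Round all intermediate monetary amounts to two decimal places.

Supplier A (FCA):
CIF value = FCA price + origin terminal + freight + insurance = 130656.10 + 838.80 + 5098.87 + 243.95 = 136837.72
Import duty = 136837.72 × 18% = 24630.79
Buyer bears (A): 838.80 + 5098.87 + 243.95 + 807.39 + 496.59 + 1513.07 = 8998.67
Landed cost (A) = invoice 130656.10 + 8998.67 + duty 24630.79 = 164285.56
Supplier B (EXW):
CIF value = EXW price + inland to port + export clearance + origin terminal + freight + insurance = 137601.79 + 193.10 + 404.60 + 838.80 + 5098.87 + 243.95 = 144381.11
Import duty = 144381.11 × 18% = 25988.60
Buyer bears (B): 193.10 + 404.60 + 838.80 + 5098.87 + 243.95 + 807.39 + 496.59 + 1513.07 = 9596.37
Landed cost (B) = invoice 137601.79 + 9596.37 + duty 25988.60 = 173186.76
Difference = |164285.56 − 173186.76| = 8901.20

Supplier A is cheaper by SGD 8901.20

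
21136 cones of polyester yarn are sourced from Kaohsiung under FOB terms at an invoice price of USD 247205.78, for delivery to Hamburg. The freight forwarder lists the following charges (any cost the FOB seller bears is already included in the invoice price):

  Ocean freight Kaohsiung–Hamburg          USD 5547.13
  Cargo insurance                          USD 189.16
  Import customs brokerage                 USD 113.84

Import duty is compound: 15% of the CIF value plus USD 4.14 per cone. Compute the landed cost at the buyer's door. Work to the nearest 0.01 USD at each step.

FOB: the seller bears costs until goods are on board at the origin port; the buyer bears freight, insurance and all costs thereafter.
CIF value = FOB price + freight + insurance = 247205.78 + 5547.13 + 189.16 = 252942.07
Ad valorem component: 252942.07 × 15% = 37941.31
Specific component: 21136 × 4.14 = 87503.04
Import duty = 37941.31 + 87503.04 = 125444.35
Buyer bears: freight 5547.13 + insurance 189.16 + brokerage 113.84 + duty 125444.35 = 131294.48
Landed cost = invoice 247205.78 + 131294.48 = 378500.26

Total landed cost: USD 378500.26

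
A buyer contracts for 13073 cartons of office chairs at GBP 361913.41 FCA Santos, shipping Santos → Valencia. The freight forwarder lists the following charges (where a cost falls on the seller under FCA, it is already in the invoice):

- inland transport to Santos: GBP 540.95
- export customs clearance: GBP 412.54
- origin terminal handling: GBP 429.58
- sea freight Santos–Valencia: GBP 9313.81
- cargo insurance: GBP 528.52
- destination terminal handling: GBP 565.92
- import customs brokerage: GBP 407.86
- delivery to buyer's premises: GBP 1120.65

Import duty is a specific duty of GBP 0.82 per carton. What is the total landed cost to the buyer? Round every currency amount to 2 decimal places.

Total landed cost: GBP 384999.61

FCA: the seller delivers export-cleared goods to the carrier; the buyer bears costs from that point.
Already in the invoice (seller's account under FCA): inland to port, export clearance — exclude.
CIF value = FCA price + origin terminal + freight + insurance = 361913.41 + 429.58 + 9313.81 + 528.52 = 372185.32
Import duty = 13073 × 0.82 = 10719.86
Buyer bears: origin terminal 429.58 + freight 9313.81 + insurance 528.52 + destination terminal 565.92 + brokerage 407.86 + delivery 1120.65 + duty 10719.86 = 23086.20
Landed cost = invoice 361913.41 + 23086.20 = 384999.61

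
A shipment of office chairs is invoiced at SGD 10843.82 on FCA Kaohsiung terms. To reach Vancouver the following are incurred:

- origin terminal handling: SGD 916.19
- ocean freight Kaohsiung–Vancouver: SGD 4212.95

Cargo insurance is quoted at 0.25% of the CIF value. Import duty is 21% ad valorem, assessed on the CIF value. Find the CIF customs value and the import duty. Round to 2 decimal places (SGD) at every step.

CIF value: SGD 16012.99; import duty: SGD 3362.73

Let C be the CIF value. C = FCA price + pre-shipment costs + freight + 0.25% × C
C − 0.25% × C = 10843.82 + 916.19 + 4212.95
0.9975 × C = 15972.96
C = 15972.96 / 0.9975 = 16012.99
Insurance premium = 0.25% × 16012.99 = 40.03
Import duty = 16012.99 × 21% = 3362.73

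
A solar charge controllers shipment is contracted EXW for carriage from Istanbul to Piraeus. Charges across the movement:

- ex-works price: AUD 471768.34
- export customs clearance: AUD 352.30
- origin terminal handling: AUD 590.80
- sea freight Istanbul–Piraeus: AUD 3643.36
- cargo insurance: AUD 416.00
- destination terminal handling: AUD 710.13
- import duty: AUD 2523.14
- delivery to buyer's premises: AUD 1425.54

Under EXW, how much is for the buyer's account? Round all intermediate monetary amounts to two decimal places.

EXW: the seller makes goods available at their premises; the buyer bears all onward costs.
Seller's account: goods 471768.34 = 471768.34
Buyer's account: export clearance 352.30 + origin terminal 590.80 + freight 3643.36 + insurance 416.00 + destination terminal 710.13 + duty 2523.14 + delivery 1425.54 = 9661.27

Buyer's account: AUD 9661.27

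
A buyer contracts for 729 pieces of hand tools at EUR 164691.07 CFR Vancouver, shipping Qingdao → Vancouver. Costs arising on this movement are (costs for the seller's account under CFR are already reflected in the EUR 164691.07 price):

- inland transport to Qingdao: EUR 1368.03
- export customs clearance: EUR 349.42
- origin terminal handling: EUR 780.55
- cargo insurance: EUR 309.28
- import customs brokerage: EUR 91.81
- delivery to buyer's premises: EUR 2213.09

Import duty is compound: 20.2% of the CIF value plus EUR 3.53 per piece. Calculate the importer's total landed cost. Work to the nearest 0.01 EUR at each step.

CFR: the seller pays costs through ocean freight to the destination port, but not insurance.
Already in the invoice (seller's account under CFR): inland to port, export clearance, origin terminal — exclude.
CIF value = CFR price + insurance = 164691.07 + 309.28 = 165000.35
Ad valorem component: 165000.35 × 20.2% = 33330.07
Specific component: 729 × 3.53 = 2573.37
Import duty = 33330.07 + 2573.37 = 35903.44
Buyer bears: insurance 309.28 + brokerage 91.81 + delivery 2213.09 + duty 35903.44 = 38517.62
Landed cost = invoice 164691.07 + 38517.62 = 203208.69

Total landed cost: EUR 203208.69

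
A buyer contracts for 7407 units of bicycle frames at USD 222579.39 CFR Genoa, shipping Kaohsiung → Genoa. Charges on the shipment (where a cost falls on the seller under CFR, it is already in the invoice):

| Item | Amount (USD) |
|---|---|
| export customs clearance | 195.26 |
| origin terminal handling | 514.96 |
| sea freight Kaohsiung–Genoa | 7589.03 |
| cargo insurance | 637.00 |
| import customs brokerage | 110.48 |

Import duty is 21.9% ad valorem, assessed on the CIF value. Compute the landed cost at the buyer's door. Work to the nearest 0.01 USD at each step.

CFR: the seller pays costs through ocean freight to the destination port, but not insurance.
Already in the invoice (seller's account under CFR): export clearance, origin terminal, freight — exclude.
CIF value = CFR price + insurance = 222579.39 + 637.00 = 223216.39
Import duty = 223216.39 × 21.9% = 48884.39
Buyer bears: insurance 637.00 + brokerage 110.48 + duty 48884.39 = 49631.87
Landed cost = invoice 222579.39 + 49631.87 = 272211.26

Total landed cost: USD 272211.26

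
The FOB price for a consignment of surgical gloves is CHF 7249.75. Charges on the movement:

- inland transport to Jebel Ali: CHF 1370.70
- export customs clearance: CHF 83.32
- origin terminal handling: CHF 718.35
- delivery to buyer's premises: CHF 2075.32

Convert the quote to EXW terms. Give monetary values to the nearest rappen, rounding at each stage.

Not relevant to the conversion: delivery — on the buyer under both terms; not part of either seller's price.
From FOB to EXW, the seller no longer bears: inland to port, export clearance, origin terminal.
EXW price = 7249.75 − 1370.70 − 83.32 − 718.35 = 5077.38

EXW price: CHF 5077.38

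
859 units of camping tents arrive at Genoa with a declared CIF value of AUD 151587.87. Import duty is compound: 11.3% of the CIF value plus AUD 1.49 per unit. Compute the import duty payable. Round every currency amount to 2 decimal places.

Import duty: AUD 18409.34

Ad valorem component: 151587.87 × 11.3% = 17129.43
Specific component: 859 × 1.49 = 1279.91
Import duty = 17129.43 + 1279.91 = 18409.34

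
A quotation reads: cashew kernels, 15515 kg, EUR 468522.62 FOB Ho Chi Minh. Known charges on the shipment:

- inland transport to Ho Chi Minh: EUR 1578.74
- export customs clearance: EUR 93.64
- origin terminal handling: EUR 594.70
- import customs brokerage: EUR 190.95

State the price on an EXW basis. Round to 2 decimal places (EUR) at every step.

EXW price: EUR 466255.54

Not relevant to the conversion: brokerage — on the buyer under both terms; not part of either seller's price.
From FOB to EXW, the seller no longer bears: inland to port, export clearance, origin terminal.
EXW price = 468522.62 − 1578.74 − 93.64 − 594.70 = 466255.54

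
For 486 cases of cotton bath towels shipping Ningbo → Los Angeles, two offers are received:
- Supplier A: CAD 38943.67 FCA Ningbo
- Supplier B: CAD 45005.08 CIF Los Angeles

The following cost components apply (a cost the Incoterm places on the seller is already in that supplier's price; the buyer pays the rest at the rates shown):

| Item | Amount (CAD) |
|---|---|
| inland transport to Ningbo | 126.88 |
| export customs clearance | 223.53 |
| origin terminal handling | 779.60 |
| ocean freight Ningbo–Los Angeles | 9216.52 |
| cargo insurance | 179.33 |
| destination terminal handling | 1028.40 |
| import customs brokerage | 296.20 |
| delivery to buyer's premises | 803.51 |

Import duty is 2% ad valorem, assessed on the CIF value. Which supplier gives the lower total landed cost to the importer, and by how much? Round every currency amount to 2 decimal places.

Supplier A (FCA):
CIF value = FCA price + origin terminal + freight + insurance = 38943.67 + 779.60 + 9216.52 + 179.33 = 49119.12
Import duty = 49119.12 × 2% = 982.38
Buyer bears (A): 779.60 + 9216.52 + 179.33 + 1028.40 + 296.20 + 803.51 = 12303.56
Landed cost (A) = invoice 38943.67 + 12303.56 + duty 982.38 = 52229.61
Supplier B (CIF):
The CIF price already equals the CIF value: 45005.08
Import duty = 45005.08 × 2% = 900.10
Buyer bears (B): 1028.40 + 296.20 + 803.51 = 2128.11
Landed cost (B) = invoice 45005.08 + 2128.11 + duty 900.10 = 48033.29
Difference = |52229.61 − 48033.29| = 4196.32

Supplier B is cheaper by CAD 4196.32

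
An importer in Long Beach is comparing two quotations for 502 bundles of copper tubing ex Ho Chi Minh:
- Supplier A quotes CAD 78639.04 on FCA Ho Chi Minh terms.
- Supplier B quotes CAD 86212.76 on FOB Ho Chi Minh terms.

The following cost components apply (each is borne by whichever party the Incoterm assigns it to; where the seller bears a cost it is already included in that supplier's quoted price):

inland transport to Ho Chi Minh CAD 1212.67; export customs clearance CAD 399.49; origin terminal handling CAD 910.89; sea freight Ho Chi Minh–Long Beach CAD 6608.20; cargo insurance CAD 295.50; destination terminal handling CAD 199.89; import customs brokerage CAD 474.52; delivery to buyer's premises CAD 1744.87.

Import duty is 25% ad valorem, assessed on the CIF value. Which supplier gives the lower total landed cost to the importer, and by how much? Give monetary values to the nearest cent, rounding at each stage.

Supplier A (FCA):
CIF value = FCA price + origin terminal + freight + insurance = 78639.04 + 910.89 + 6608.20 + 295.50 = 86453.63
Import duty = 86453.63 × 25% = 21613.41
Buyer bears (A): 910.89 + 6608.20 + 295.50 + 199.89 + 474.52 + 1744.87 = 10233.87
Landed cost (A) = invoice 78639.04 + 10233.87 + duty 21613.41 = 110486.32
Supplier B (FOB):
CIF value = FOB price + freight + insurance = 86212.76 + 6608.20 + 295.50 = 93116.46
Import duty = 93116.46 × 25% = 23279.12
Buyer bears (B): 6608.20 + 295.50 + 199.89 + 474.52 + 1744.87 = 9322.98
Landed cost (B) = invoice 86212.76 + 9322.98 + duty 23279.12 = 118814.86
Difference = |110486.32 − 118814.86| = 8328.54

Supplier A is cheaper by CAD 8328.54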